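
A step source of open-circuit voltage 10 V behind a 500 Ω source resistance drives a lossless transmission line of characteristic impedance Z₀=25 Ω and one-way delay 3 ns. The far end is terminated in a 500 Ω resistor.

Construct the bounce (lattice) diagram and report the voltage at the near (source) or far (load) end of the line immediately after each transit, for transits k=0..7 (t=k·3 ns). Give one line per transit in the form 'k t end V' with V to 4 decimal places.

0 0 source 0.4762
1 3 load 0.9070
2 6 source 1.2968
3 9 load 1.6495
4 12 source 1.9686
5 15 load 2.2573
6 18 source 2.5185
7 21 load 2.7549

Γ_L=0.904762, Γ_S=0.904762; launch V₁=10·25/525=0.476190
k=0 src: V=0.4762
k=1 load: inc=0.476190, refl=0.476190·0.904762=0.4308; V=0.000000+0.476190+0.430839=0.9070
k=2 src: inc=0.430839, refl=0.430839·0.904762=0.3898; V=0.476190+0.430839+0.389807=1.2968
k=3 load: inc=0.389807, refl=0.389807·0.904762=0.3527; V=0.907029+0.389807+0.352682=1.6495
k=4 src: inc=0.352682, refl=0.352682·0.904762=0.3191; V=1.296836+0.352682+0.319093=1.9686
k=5 load: inc=0.319093, refl=0.319093·0.904762=0.2887; V=1.649518+0.319093+0.288704=2.2573
k=6 src: inc=0.288704, refl=0.288704·0.904762=0.2612; V=1.968612+0.288704+0.261208=2.5185
k=7 load: inc=0.261208, refl=0.261208·0.904762=0.2363; V=2.257316+0.261208+0.236331=2.7549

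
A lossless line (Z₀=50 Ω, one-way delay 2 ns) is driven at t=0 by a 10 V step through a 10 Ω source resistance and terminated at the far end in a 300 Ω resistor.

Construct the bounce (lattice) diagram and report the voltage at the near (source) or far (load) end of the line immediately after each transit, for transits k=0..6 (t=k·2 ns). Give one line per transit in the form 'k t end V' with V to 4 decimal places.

0 0 source 8.3333
1 2 load 14.2857
2 4 source 10.3175
3 6 load 7.4830
4 8 source 9.3726
5 10 load 10.7224
6 12 source 9.8226

Γ_L=0.714286, Γ_S=-0.666667; launch V₁=10·50/60=8.333333
k=0 src: V=8.3333
k=1 load: inc=8.333333, refl=8.333333·0.714286=5.9524; V=0.000000+8.333333+5.952381=14.2857
k=2 src: inc=5.952381, refl=5.952381·-0.666667=-3.9683; V=8.333333+5.952381+-3.968254=10.3175
k=3 load: inc=-3.968254, refl=-3.968254·0.714286=-2.8345; V=14.285714+-3.968254+-2.834467=7.4830
k=4 src: inc=-2.834467, refl=-2.834467·-0.666667=1.8896; V=10.317460+-2.834467+1.889645=9.3726
k=5 load: inc=1.889645, refl=1.889645·0.714286=1.3497; V=7.482993+1.889645+1.349746=10.7224
k=6 src: inc=1.349746, refl=1.349746·-0.666667=-0.8998; V=9.372638+1.349746+-0.899831=9.8226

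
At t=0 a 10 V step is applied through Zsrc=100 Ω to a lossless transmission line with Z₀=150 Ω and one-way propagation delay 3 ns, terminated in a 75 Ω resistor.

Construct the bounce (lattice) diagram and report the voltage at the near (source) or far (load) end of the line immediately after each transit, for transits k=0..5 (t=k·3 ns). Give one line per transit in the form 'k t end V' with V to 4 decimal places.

0 0 source 6.0000
1 3 load 4.0000
2 6 source 4.4000
3 9 load 4.2667
4 12 source 4.2933
5 15 load 4.2844

Γ_L=-0.333333, Γ_S=-0.200000; launch V₁=10·150/250=6.000000
k=0 src: V=6.0000
k=1 load: inc=6.000000, refl=6.000000·-0.333333=-2.0000; V=0.000000+6.000000+-2.000000=4.0000
k=2 src: inc=-2.000000, refl=-2.000000·-0.200000=0.4000; V=6.000000+-2.000000+0.400000=4.4000
k=3 load: inc=0.400000, refl=0.400000·-0.333333=-0.1333; V=4.000000+0.400000+-0.133333=4.2667
k=4 src: inc=-0.133333, refl=-0.133333·-0.200000=0.0267; V=4.400000+-0.133333+0.026667=4.2933
k=5 load: inc=0.026667, refl=0.026667·-0.333333=-0.0089; V=4.266667+0.026667+-0.008889=4.2844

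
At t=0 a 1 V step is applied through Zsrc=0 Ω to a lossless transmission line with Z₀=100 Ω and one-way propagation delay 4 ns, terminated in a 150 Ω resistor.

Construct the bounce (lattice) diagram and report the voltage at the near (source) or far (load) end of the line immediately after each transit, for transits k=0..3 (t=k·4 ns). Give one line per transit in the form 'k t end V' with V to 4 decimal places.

Γ_L=0.200000, Γ_S=-1.000000; launch V₁=1·100/100=1.000000
k=0 src: V=1.0000
k=1 load: inc=1.000000, refl=1.000000·0.200000=0.2000; V=0.000000+1.000000+0.200000=1.2000
k=2 src: inc=0.200000, refl=0.200000·-1.000000=-0.2000; V=1.000000+0.200000+-0.200000=1.0000
k=3 load: inc=-0.200000, refl=-0.200000·0.200000=-0.0400; V=1.200000+-0.200000+-0.040000=0.9600

0 0 source 1.0000
1 4 load 1.2000
2 8 source 1.0000
3 12 load 0.9600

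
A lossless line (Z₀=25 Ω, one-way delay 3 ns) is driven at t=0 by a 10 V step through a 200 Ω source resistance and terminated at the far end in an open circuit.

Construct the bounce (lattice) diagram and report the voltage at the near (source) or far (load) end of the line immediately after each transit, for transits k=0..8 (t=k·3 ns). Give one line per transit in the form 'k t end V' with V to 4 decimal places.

0 0 source 1.1111
1 3 load 2.2222
2 6 source 3.0864
3 9 load 3.9506
4 12 source 4.6228
5 15 load 5.2949
6 18 source 5.8177
7 21 load 6.3405
8 24 source 6.7471

Γ_L=1.000000, Γ_S=0.777778; launch V₁=10·25/225=1.111111
k=0 src: V=1.1111
k=1 load: inc=1.111111, refl=1.111111·1.000000=1.1111; V=0.000000+1.111111+1.111111=2.2222
k=2 src: inc=1.111111, refl=1.111111·0.777778=0.8642; V=1.111111+1.111111+0.864198=3.0864
k=3 load: inc=0.864198, refl=0.864198·1.000000=0.8642; V=2.222222+0.864198+0.864198=3.9506
k=4 src: inc=0.864198, refl=0.864198·0.777778=0.6722; V=3.086420+0.864198+0.672154=4.6228
k=5 load: inc=0.672154, refl=0.672154·1.000000=0.6722; V=3.950617+0.672154+0.672154=5.2949
k=6 src: inc=0.672154, refl=0.672154·0.777778=0.5228; V=4.622771+0.672154+0.522786=5.8177
k=7 load: inc=0.522786, refl=0.522786·1.000000=0.5228; V=5.294925+0.522786+0.522786=6.3405
k=8 src: inc=0.522786, refl=0.522786·0.777778=0.4066; V=5.817711+0.522786+0.406611=6.7471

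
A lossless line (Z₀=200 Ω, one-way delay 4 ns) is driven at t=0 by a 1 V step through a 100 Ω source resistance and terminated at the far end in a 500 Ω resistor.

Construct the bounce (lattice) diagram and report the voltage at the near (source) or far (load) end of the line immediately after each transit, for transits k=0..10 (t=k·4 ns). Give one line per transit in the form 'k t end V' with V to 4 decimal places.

0 0 source 0.6667
1 4 load 0.9524
2 8 source 0.8571
3 12 load 0.8163
4 16 source 0.8299
5 20 load 0.8358
6 24 source 0.8338
7 28 load 0.8330
8 32 source 0.8333
9 36 load 0.8334
10 40 source 0.8333

Γ_L=0.428571, Γ_S=-0.333333; launch V₁=1·200/300=0.666667
k=0 src: V=0.6667
k=1 load: inc=0.666667, refl=0.666667·0.428571=0.2857; V=0.000000+0.666667+0.285714=0.9524
k=2 src: inc=0.285714, refl=0.285714·-0.333333=-0.0952; V=0.666667+0.285714+-0.095238=0.8571
k=3 load: inc=-0.095238, refl=-0.095238·0.428571=-0.0408; V=0.952381+-0.095238+-0.040816=0.8163
k=4 src: inc=-0.040816, refl=-0.040816·-0.333333=0.0136; V=0.857143+-0.040816+0.013605=0.8299
k=5 load: inc=0.013605, refl=0.013605·0.428571=0.0058; V=0.816327+0.013605+0.005831=0.8358
k=6 src: inc=0.005831, refl=0.005831·-0.333333=-0.0019; V=0.829932+0.005831+-0.001944=0.8338
k=7 load: inc=-0.001944, refl=-0.001944·0.428571=-0.0008; V=0.835763+-0.001944+-0.000833=0.8330
k=8 src: inc=-0.000833, refl=-0.000833·-0.333333=0.0003; V=0.833819+-0.000833+0.000278=0.8333
k=9 load: inc=0.000278, refl=0.000278·0.428571=0.0001; V=0.832986+0.000278+0.000119=0.8334
k=10 src: inc=0.000119, refl=0.000119·-0.333333=-0.0000; V=0.833264+0.000119+-0.000040=0.8333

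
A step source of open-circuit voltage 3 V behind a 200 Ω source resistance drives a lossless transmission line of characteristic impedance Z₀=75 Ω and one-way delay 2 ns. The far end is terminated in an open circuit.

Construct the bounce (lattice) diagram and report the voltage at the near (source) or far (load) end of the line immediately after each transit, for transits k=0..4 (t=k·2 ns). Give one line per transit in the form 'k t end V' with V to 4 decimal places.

0 0 source 0.8182
1 2 load 1.6364
2 4 source 2.0083
3 6 load 2.3802
4 8 source 2.5492

Γ_L=1.000000, Γ_S=0.454545; launch V₁=3·75/275=0.818182
k=0 src: V=0.8182
k=1 load: inc=0.818182, refl=0.818182·1.000000=0.8182; V=0.000000+0.818182+0.818182=1.6364
k=2 src: inc=0.818182, refl=0.818182·0.454545=0.3719; V=0.818182+0.818182+0.371901=2.0083
k=3 load: inc=0.371901, refl=0.371901·1.000000=0.3719; V=1.636364+0.371901+0.371901=2.3802
k=4 src: inc=0.371901, refl=0.371901·0.454545=0.1690; V=2.008264+0.371901+0.169046=2.5492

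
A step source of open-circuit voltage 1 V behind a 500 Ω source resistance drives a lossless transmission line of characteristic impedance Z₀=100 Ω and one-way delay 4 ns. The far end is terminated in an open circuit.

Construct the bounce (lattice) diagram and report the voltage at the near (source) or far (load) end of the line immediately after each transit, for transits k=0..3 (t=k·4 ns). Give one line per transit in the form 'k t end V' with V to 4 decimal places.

Γ_L=1.000000, Γ_S=0.666667; launch V₁=1·100/600=0.166667
k=0 src: V=0.1667
k=1 load: inc=0.166667, refl=0.166667·1.000000=0.1667; V=0.000000+0.166667+0.166667=0.3333
k=2 src: inc=0.166667, refl=0.166667·0.666667=0.1111; V=0.166667+0.166667+0.111111=0.4444
k=3 load: inc=0.111111, refl=0.111111·1.000000=0.1111; V=0.333333+0.111111+0.111111=0.5556

0 0 source 0.1667
1 4 load 0.3333
2 8 source 0.4444
3 12 load 0.5556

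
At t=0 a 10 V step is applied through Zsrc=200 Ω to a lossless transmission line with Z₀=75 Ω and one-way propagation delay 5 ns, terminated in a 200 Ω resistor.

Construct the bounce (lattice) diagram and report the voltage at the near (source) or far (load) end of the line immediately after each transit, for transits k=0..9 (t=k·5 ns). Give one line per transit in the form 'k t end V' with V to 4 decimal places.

0 0 source 2.7273
1 5 load 3.9669
2 10 source 4.5304
3 15 load 4.7866
4 20 source 4.9030
5 25 load 4.9559
6 30 source 4.9800
7 35 load 4.9909
8 40 source 4.9959
9 45 load 4.9981

Γ_L=0.454545, Γ_S=0.454545; launch V₁=10·75/275=2.727273
k=0 src: V=2.7273
k=1 load: inc=2.727273, refl=2.727273·0.454545=1.2397; V=0.000000+2.727273+1.239669=3.9669
k=2 src: inc=1.239669, refl=1.239669·0.454545=0.5635; V=2.727273+1.239669+0.563486=4.5304
k=3 load: inc=0.563486, refl=0.563486·0.454545=0.2561; V=3.966942+0.563486+0.256130=4.7866
k=4 src: inc=0.256130, refl=0.256130·0.454545=0.1164; V=4.530428+0.256130+0.116423=4.9030
k=5 load: inc=0.116423, refl=0.116423·0.454545=0.0529; V=4.786558+0.116423+0.052919=4.9559
k=6 src: inc=0.052919, refl=0.052919·0.454545=0.0241; V=4.902981+0.052919+0.024054=4.9800
k=7 load: inc=0.024054, refl=0.024054·0.454545=0.0109; V=4.955900+0.024054+0.010934=4.9909
k=8 src: inc=0.010934, refl=0.010934·0.454545=0.0050; V=4.979955+0.010934+0.004970=4.9959
k=9 load: inc=0.004970, refl=0.004970·0.454545=0.0023; V=4.990889+0.004970+0.002259=4.9981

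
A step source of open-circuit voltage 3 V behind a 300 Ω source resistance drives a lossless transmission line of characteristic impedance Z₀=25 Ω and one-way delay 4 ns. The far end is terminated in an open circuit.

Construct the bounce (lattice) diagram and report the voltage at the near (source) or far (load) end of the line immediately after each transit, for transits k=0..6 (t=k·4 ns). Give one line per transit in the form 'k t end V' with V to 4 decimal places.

Γ_L=1.000000, Γ_S=0.846154; launch V₁=3·25/325=0.230769
k=0 src: V=0.2308
k=1 load: inc=0.230769, refl=0.230769·1.000000=0.2308; V=0.000000+0.230769+0.230769=0.4615
k=2 src: inc=0.230769, refl=0.230769·0.846154=0.1953; V=0.230769+0.230769+0.195266=0.6568
k=3 load: inc=0.195266, refl=0.195266·1.000000=0.1953; V=0.461538+0.195266+0.195266=0.8521
k=4 src: inc=0.195266, refl=0.195266·0.846154=0.1652; V=0.656805+0.195266+0.165225=1.0173
k=5 load: inc=0.165225, refl=0.165225·1.000000=0.1652; V=0.852071+0.165225+0.165225=1.1825
k=6 src: inc=0.165225, refl=0.165225·0.846154=0.1398; V=1.017296+0.165225+0.139806=1.3223

0 0 source 0.2308
1 4 load 0.4615
2 8 source 0.6568
3 12 load 0.8521
4 16 source 1.0173
5 20 load 1.1825
6 24 source 1.3223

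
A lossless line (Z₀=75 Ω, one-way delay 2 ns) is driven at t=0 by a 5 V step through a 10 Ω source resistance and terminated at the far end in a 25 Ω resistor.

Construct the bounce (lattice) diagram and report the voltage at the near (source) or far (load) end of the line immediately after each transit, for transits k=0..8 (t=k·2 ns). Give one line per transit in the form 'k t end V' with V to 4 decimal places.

Γ_L=-0.500000, Γ_S=-0.764706; launch V₁=5·75/85=4.411765
k=0 src: V=4.4118
k=1 load: inc=4.411765, refl=4.411765·-0.500000=-2.2059; V=0.000000+4.411765+-2.205882=2.2059
k=2 src: inc=-2.205882, refl=-2.205882·-0.764706=1.6869; V=4.411765+-2.205882+1.686851=3.8927
k=3 load: inc=1.686851, refl=1.686851·-0.500000=-0.8434; V=2.205882+1.686851+-0.843426=3.0493
k=4 src: inc=-0.843426, refl=-0.843426·-0.764706=0.6450; V=3.892734+-0.843426+0.644973=3.6943
k=5 load: inc=0.644973, refl=0.644973·-0.500000=-0.3225; V=3.049308+0.644973+-0.322486=3.3718
k=6 src: inc=-0.322486, refl=-0.322486·-0.764706=0.2466; V=3.694280+-0.322486+0.246607=3.6184
k=7 load: inc=0.246607, refl=0.246607·-0.500000=-0.1233; V=3.371794+0.246607+-0.123304=3.4951
k=8 src: inc=-0.123304, refl=-0.123304·-0.764706=0.0943; V=3.618401+-0.123304+0.094291=3.5894

0 0 source 4.4118
1 2 load 2.2059
2 4 source 3.8927
3 6 load 3.0493
4 8 source 3.6943
5 10 load 3.3718
6 12 source 3.6184
7 14 load 3.4951
8 16 source 3.5894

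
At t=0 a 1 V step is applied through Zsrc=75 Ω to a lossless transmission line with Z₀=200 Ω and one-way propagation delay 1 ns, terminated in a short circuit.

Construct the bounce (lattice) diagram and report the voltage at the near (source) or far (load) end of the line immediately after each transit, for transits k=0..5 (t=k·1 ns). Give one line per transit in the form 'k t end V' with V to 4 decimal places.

Γ_L=-1.000000, Γ_S=-0.454545; launch V₁=1·200/275=0.727273
k=0 src: V=0.7273
k=1 load: inc=0.727273, refl=0.727273·-1.000000=-0.7273; V=0.000000+0.727273+-0.727273=0.0000
k=2 src: inc=-0.727273, refl=-0.727273·-0.454545=0.3306; V=0.727273+-0.727273+0.330579=0.3306
k=3 load: inc=0.330579, refl=0.330579·-1.000000=-0.3306; V=0.000000+0.330579+-0.330579=0.0000
k=4 src: inc=-0.330579, refl=-0.330579·-0.454545=0.1503; V=0.330579+-0.330579+0.150263=0.1503
k=5 load: inc=0.150263, refl=0.150263·-1.000000=-0.1503; V=0.000000+0.150263+-0.150263=0.0000

0 0 source 0.7273
1 1 load 0.0000
2 2 source 0.3306
3 3 load 0.0000
4 4 source 0.1503
5 5 load 0.0000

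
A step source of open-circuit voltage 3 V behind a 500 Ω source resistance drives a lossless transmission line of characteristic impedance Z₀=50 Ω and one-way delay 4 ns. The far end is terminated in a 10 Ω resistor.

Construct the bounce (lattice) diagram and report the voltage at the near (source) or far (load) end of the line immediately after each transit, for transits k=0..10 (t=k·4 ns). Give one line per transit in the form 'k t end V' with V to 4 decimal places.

Γ_L=-0.666667, Γ_S=0.818182; launch V₁=3·50/550=0.272727
k=0 src: V=0.2727
k=1 load: inc=0.272727, refl=0.272727·-0.666667=-0.1818; V=0.000000+0.272727+-0.181818=0.0909
k=2 src: inc=-0.181818, refl=-0.181818·0.818182=-0.1488; V=0.272727+-0.181818+-0.148760=-0.0579
k=3 load: inc=-0.148760, refl=-0.148760·-0.666667=0.0992; V=0.090909+-0.148760+0.099174=0.0413
k=4 src: inc=0.099174, refl=0.099174·0.818182=0.0811; V=-0.057851+0.099174+0.081142=0.1225
k=5 load: inc=0.081142, refl=0.081142·-0.666667=-0.0541; V=0.041322+0.081142+-0.054095=0.0684
k=6 src: inc=-0.054095, refl=-0.054095·0.818182=-0.0443; V=0.122464+-0.054095+-0.044259=0.0241
k=7 load: inc=-0.044259, refl=-0.044259·-0.666667=0.0295; V=0.068370+-0.044259+0.029506=0.0536
k=8 src: inc=0.029506, refl=0.029506·0.818182=0.0241; V=0.024110+0.029506+0.024141=0.0778
k=9 load: inc=0.024141, refl=0.024141·-0.666667=-0.0161; V=0.053617+0.024141+-0.016094=0.0617
k=10 src: inc=-0.016094, refl=-0.016094·0.818182=-0.0132; V=0.077758+-0.016094+-0.013168=0.0485

0 0 source 0.2727
1 4 load 0.0909
2 8 source -0.0579
3 12 load 0.0413
4 16 source 0.1225
5 20 load 0.0684
6 24 source 0.0241
7 28 load 0.0536
8 32 source 0.0778
9 36 load 0.0617
10 40 source 0.0485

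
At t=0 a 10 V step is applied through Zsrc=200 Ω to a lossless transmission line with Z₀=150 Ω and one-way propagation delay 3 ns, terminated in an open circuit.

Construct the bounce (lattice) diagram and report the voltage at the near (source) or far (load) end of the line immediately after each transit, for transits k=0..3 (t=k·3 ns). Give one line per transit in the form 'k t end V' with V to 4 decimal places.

Γ_L=1.000000, Γ_S=0.142857; launch V₁=10·150/350=4.285714
k=0 src: V=4.2857
k=1 load: inc=4.285714, refl=4.285714·1.000000=4.2857; V=0.000000+4.285714+4.285714=8.5714
k=2 src: inc=4.285714, refl=4.285714·0.142857=0.6122; V=4.285714+4.285714+0.612245=9.1837
k=3 load: inc=0.612245, refl=0.612245·1.000000=0.6122; V=8.571429+0.612245+0.612245=9.7959

0 0 source 4.2857
1 3 load 8.5714
2 6 source 9.1837
3 9 load 9.7959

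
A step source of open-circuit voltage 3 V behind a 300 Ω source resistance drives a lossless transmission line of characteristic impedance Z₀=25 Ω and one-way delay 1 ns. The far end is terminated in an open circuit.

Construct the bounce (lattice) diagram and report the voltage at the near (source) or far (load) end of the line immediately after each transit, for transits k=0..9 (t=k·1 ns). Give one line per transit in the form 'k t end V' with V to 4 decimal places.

Γ_L=1.000000, Γ_S=0.846154; launch V₁=3·25/325=0.230769
k=0 src: V=0.2308
k=1 load: inc=0.230769, refl=0.230769·1.000000=0.2308; V=0.000000+0.230769+0.230769=0.4615
k=2 src: inc=0.230769, refl=0.230769·0.846154=0.1953; V=0.230769+0.230769+0.195266=0.6568
k=3 load: inc=0.195266, refl=0.195266·1.000000=0.1953; V=0.461538+0.195266+0.195266=0.8521
k=4 src: inc=0.195266, refl=0.195266·0.846154=0.1652; V=0.656805+0.195266+0.165225=1.0173
k=5 load: inc=0.165225, refl=0.165225·1.000000=0.1652; V=0.852071+0.165225+0.165225=1.1825
k=6 src: inc=0.165225, refl=0.165225·0.846154=0.1398; V=1.017296+0.165225+0.139806=1.3223
k=7 load: inc=0.139806, refl=0.139806·1.000000=0.1398; V=1.182522+0.139806+0.139806=1.4621
k=8 src: inc=0.139806, refl=0.139806·0.846154=0.1183; V=1.322328+0.139806+0.118297=1.5804
k=9 load: inc=0.118297, refl=0.118297·1.000000=0.1183; V=1.462134+0.118297+0.118297=1.6987

0 0 source 0.2308
1 1 load 0.4615
2 2 source 0.6568
3 3 load 0.8521
4 4 source 1.0173
5 5 load 1.1825
6 6 source 1.3223
7 7 load 1.4621
8 8 source 1.5804
9 9 load 1.6987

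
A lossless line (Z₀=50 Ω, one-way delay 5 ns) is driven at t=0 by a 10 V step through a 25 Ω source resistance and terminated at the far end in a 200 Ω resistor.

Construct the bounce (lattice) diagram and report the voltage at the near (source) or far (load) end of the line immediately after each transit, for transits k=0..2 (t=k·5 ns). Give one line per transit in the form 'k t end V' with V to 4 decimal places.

0 0 source 6.6667
1 5 load 10.6667
2 10 source 9.3333

Γ_L=0.600000, Γ_S=-0.333333; launch V₁=10·50/75=6.666667
k=0 src: V=6.6667
k=1 load: inc=6.666667, refl=6.666667·0.600000=4.0000; V=0.000000+6.666667+4.000000=10.6667
k=2 src: inc=4.000000, refl=4.000000·-0.333333=-1.3333; V=6.666667+4.000000+-1.333333=9.3333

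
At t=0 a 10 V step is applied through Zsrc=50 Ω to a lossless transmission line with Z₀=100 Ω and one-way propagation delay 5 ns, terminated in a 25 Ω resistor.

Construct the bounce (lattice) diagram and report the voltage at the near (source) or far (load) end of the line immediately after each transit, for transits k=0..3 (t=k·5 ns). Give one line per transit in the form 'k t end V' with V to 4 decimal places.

0 0 source 6.6667
1 5 load 2.6667
2 10 source 4.0000
3 15 load 3.2000

Γ_L=-0.600000, Γ_S=-0.333333; launch V₁=10·100/150=6.666667
k=0 src: V=6.6667
k=1 load: inc=6.666667, refl=6.666667·-0.600000=-4.0000; V=0.000000+6.666667+-4.000000=2.6667
k=2 src: inc=-4.000000, refl=-4.000000·-0.333333=1.3333; V=6.666667+-4.000000+1.333333=4.0000
k=3 load: inc=1.333333, refl=1.333333·-0.600000=-0.8000; V=2.666667+1.333333+-0.800000=3.2000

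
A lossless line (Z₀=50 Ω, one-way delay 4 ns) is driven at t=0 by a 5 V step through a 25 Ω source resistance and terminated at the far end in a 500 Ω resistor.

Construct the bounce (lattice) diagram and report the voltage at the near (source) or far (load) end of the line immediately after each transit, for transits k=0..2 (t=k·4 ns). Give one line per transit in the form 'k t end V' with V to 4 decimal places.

0 0 source 3.3333
1 4 load 6.0606
2 8 source 5.1515

Γ_L=0.818182, Γ_S=-0.333333; launch V₁=5·50/75=3.333333
k=0 src: V=3.3333
k=1 load: inc=3.333333, refl=3.333333·0.818182=2.7273; V=0.000000+3.333333+2.727273=6.0606
k=2 src: inc=2.727273, refl=2.727273·-0.333333=-0.9091; V=3.333333+2.727273+-0.909091=5.1515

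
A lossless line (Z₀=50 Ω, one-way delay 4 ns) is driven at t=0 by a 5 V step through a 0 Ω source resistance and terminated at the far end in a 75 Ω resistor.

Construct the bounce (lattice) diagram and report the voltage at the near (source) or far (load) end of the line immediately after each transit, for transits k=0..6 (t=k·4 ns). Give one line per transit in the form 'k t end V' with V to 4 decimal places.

0 0 source 5.0000
1 4 load 6.0000
2 8 source 5.0000
3 12 load 4.8000
4 16 source 5.0000
5 20 load 5.0400
6 24 source 5.0000

Γ_L=0.200000, Γ_S=-1.000000; launch V₁=5·50/50=5.000000
k=0 src: V=5.0000
k=1 load: inc=5.000000, refl=5.000000·0.200000=1.0000; V=0.000000+5.000000+1.000000=6.0000
k=2 src: inc=1.000000, refl=1.000000·-1.000000=-1.0000; V=5.000000+1.000000+-1.000000=5.0000
k=3 load: inc=-1.000000, refl=-1.000000·0.200000=-0.2000; V=6.000000+-1.000000+-0.200000=4.8000
k=4 src: inc=-0.200000, refl=-0.200000·-1.000000=0.2000; V=5.000000+-0.200000+0.200000=5.0000
k=5 load: inc=0.200000, refl=0.200000·0.200000=0.0400; V=4.800000+0.200000+0.040000=5.0400
k=6 src: inc=0.040000, refl=0.040000·-1.000000=-0.0400; V=5.000000+0.040000+-0.040000=5.0000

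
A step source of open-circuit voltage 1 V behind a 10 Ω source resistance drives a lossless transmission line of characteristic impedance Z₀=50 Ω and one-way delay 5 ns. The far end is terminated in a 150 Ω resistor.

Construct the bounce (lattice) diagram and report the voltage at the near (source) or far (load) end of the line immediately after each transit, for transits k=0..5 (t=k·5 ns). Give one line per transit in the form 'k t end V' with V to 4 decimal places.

Γ_L=0.500000, Γ_S=-0.666667; launch V₁=1·50/60=0.833333
k=0 src: V=0.8333
k=1 load: inc=0.833333, refl=0.833333·0.500000=0.4167; V=0.000000+0.833333+0.416667=1.2500
k=2 src: inc=0.416667, refl=0.416667·-0.666667=-0.2778; V=0.833333+0.416667+-0.277778=0.9722
k=3 load: inc=-0.277778, refl=-0.277778·0.500000=-0.1389; V=1.250000+-0.277778+-0.138889=0.8333
k=4 src: inc=-0.138889, refl=-0.138889·-0.666667=0.0926; V=0.972222+-0.138889+0.092593=0.9259
k=5 load: inc=0.092593, refl=0.092593·0.500000=0.0463; V=0.833333+0.092593+0.046296=0.9722

0 0 source 0.8333
1 5 load 1.2500
2 10 source 0.9722
3 15 load 0.8333
4 20 source 0.9259
5 25 load 0.9722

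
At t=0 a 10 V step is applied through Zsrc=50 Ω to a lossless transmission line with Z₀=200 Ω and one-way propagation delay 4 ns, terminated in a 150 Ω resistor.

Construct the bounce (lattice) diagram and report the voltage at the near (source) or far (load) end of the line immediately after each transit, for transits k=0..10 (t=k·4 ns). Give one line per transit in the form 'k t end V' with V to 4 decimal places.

Γ_L=-0.142857, Γ_S=-0.600000; launch V₁=10·200/250=8.000000
k=0 src: V=8.0000
k=1 load: inc=8.000000, refl=8.000000·-0.142857=-1.1429; V=0.000000+8.000000+-1.142857=6.8571
k=2 src: inc=-1.142857, refl=-1.142857·-0.600000=0.6857; V=8.000000+-1.142857+0.685714=7.5429
k=3 load: inc=0.685714, refl=0.685714·-0.142857=-0.0980; V=6.857143+0.685714+-0.097959=7.4449
k=4 src: inc=-0.097959, refl=-0.097959·-0.600000=0.0588; V=7.542857+-0.097959+0.058776=7.5037
k=5 load: inc=0.058776, refl=0.058776·-0.142857=-0.0084; V=7.444898+0.058776+-0.008397=7.4953
k=6 src: inc=-0.008397, refl=-0.008397·-0.600000=0.0050; V=7.503673+-0.008397+0.005038=7.5003
k=7 load: inc=0.005038, refl=0.005038·-0.142857=-0.0007; V=7.495277+0.005038+-0.000720=7.4996
k=8 src: inc=-0.000720, refl=-0.000720·-0.600000=0.0004; V=7.500315+-0.000720+0.000432=7.5000
k=9 load: inc=0.000432, refl=0.000432·-0.142857=-0.0001; V=7.499595+0.000432+-0.000062=7.5000
k=10 src: inc=-0.000062, refl=-0.000062·-0.600000=0.0000; V=7.500027+-0.000062+0.000037=7.5000

0 0 source 8.0000
1 4 load 6.8571
2 8 source 7.5429
3 12 load 7.4449
4 16 source 7.5037
5 20 load 7.4953
6 24 source 7.5003
7 28 load 7.4996
8 32 source 7.5000
9 36 load 7.5000
10 40 source 7.5000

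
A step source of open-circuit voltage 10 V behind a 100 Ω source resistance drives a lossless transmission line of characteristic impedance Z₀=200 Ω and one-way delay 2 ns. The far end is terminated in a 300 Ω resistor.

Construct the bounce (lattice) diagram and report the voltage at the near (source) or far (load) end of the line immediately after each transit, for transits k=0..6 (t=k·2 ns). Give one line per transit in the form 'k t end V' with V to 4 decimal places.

Γ_L=0.200000, Γ_S=-0.333333; launch V₁=10·200/300=6.666667
k=0 src: V=6.6667
k=1 load: inc=6.666667, refl=6.666667·0.200000=1.3333; V=0.000000+6.666667+1.333333=8.0000
k=2 src: inc=1.333333, refl=1.333333·-0.333333=-0.4444; V=6.666667+1.333333+-0.444444=7.5556
k=3 load: inc=-0.444444, refl=-0.444444·0.200000=-0.0889; V=8.000000+-0.444444+-0.088889=7.4667
k=4 src: inc=-0.088889, refl=-0.088889·-0.333333=0.0296; V=7.555556+-0.088889+0.029630=7.4963
k=5 load: inc=0.029630, refl=0.029630·0.200000=0.0059; V=7.466667+0.029630+0.005926=7.5022
k=6 src: inc=0.005926, refl=0.005926·-0.333333=-0.0020; V=7.496296+0.005926+-0.001975=7.5002

0 0 source 6.6667
1 2 load 8.0000
2 4 source 7.5556
3 6 load 7.4667
4 8 source 7.4963
5 10 load 7.5022
6 12 source 7.5002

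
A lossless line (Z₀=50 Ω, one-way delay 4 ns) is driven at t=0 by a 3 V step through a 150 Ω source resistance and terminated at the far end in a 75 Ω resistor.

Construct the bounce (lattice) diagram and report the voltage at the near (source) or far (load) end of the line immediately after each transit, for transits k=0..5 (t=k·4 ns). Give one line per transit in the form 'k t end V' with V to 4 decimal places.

Γ_L=0.200000, Γ_S=0.500000; launch V₁=3·50/200=0.750000
k=0 src: V=0.7500
k=1 load: inc=0.750000, refl=0.750000·0.200000=0.1500; V=0.000000+0.750000+0.150000=0.9000
k=2 src: inc=0.150000, refl=0.150000·0.500000=0.0750; V=0.750000+0.150000+0.075000=0.9750
k=3 load: inc=0.075000, refl=0.075000·0.200000=0.0150; V=0.900000+0.075000+0.015000=0.9900
k=4 src: inc=0.015000, refl=0.015000·0.500000=0.0075; V=0.975000+0.015000+0.007500=0.9975
k=5 load: inc=0.007500, refl=0.007500·0.200000=0.0015; V=0.990000+0.007500+0.001500=0.9990

0 0 source 0.7500
1 4 load 0.9000
2 8 source 0.9750
3 12 load 0.9900
4 16 source 0.9975
5 20 load 0.9990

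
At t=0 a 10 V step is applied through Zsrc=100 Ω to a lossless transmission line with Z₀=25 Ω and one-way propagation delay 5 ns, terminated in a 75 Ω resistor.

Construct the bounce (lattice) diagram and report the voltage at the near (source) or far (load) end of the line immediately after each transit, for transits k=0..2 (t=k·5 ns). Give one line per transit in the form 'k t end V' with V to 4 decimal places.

Γ_L=0.500000, Γ_S=0.600000; launch V₁=10·25/125=2.000000
k=0 src: V=2.0000
k=1 load: inc=2.000000, refl=2.000000·0.500000=1.0000; V=0.000000+2.000000+1.000000=3.0000
k=2 src: inc=1.000000, refl=1.000000·0.600000=0.6000; V=2.000000+1.000000+0.600000=3.6000

0 0 source 2.0000
1 5 load 3.0000
2 10 source 3.6000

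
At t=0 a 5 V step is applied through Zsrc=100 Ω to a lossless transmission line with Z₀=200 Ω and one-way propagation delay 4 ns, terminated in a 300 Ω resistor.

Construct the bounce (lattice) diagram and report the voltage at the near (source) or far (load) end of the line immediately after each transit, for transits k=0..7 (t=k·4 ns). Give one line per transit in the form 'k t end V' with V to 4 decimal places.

Γ_L=0.200000, Γ_S=-0.333333; launch V₁=5·200/300=3.333333
k=0 src: V=3.3333
k=1 load: inc=3.333333, refl=3.333333·0.200000=0.6667; V=0.000000+3.333333+0.666667=4.0000
k=2 src: inc=0.666667, refl=0.666667·-0.333333=-0.2222; V=3.333333+0.666667+-0.222222=3.7778
k=3 load: inc=-0.222222, refl=-0.222222·0.200000=-0.0444; V=4.000000+-0.222222+-0.044444=3.7333
k=4 src: inc=-0.044444, refl=-0.044444·-0.333333=0.0148; V=3.777778+-0.044444+0.014815=3.7481
k=5 load: inc=0.014815, refl=0.014815·0.200000=0.0030; V=3.733333+0.014815+0.002963=3.7511
k=6 src: inc=0.002963, refl=0.002963·-0.333333=-0.0010; V=3.748148+0.002963+-0.000988=3.7501
k=7 load: inc=-0.000988, refl=-0.000988·0.200000=-0.0002; V=3.751111+-0.000988+-0.000198=3.7499

0 0 source 3.3333
1 4 load 4.0000
2 8 source 3.7778
3 12 load 3.7333
4 16 source 3.7481
5 20 load 3.7511
6 24 source 3.7501
7 28 load 3.7499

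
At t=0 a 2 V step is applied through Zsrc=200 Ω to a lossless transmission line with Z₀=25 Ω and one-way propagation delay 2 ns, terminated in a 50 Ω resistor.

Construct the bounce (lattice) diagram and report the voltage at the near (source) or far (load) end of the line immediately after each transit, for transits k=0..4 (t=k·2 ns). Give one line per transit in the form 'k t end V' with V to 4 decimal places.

Γ_L=0.333333, Γ_S=0.777778; launch V₁=2·25/225=0.222222
k=0 src: V=0.2222
k=1 load: inc=0.222222, refl=0.222222·0.333333=0.0741; V=0.000000+0.222222+0.074074=0.2963
k=2 src: inc=0.074074, refl=0.074074·0.777778=0.0576; V=0.222222+0.074074+0.057613=0.3539
k=3 load: inc=0.057613, refl=0.057613·0.333333=0.0192; V=0.296296+0.057613+0.019204=0.3731
k=4 src: inc=0.019204, refl=0.019204·0.777778=0.0149; V=0.353909+0.019204+0.014937=0.3881

0 0 source 0.2222
1 2 load 0.2963
2 4 source 0.3539
3 6 load 0.3731
4 8 source 0.3881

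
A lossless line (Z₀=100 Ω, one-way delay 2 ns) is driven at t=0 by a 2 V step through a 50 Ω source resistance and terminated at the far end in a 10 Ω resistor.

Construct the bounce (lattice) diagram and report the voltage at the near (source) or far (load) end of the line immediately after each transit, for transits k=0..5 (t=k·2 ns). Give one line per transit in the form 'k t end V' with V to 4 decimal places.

0 0 source 1.3333
1 2 load 0.2424
2 4 source 0.6061
3 6 load 0.3085
4 8 source 0.4077
5 10 load 0.3266

Γ_L=-0.818182, Γ_S=-0.333333; launch V₁=2·100/150=1.333333
k=0 src: V=1.3333
k=1 load: inc=1.333333, refl=1.333333·-0.818182=-1.0909; V=0.000000+1.333333+-1.090909=0.2424
k=2 src: inc=-1.090909, refl=-1.090909·-0.333333=0.3636; V=1.333333+-1.090909+0.363636=0.6061
k=3 load: inc=0.363636, refl=0.363636·-0.818182=-0.2975; V=0.242424+0.363636+-0.297521=0.3085
k=4 src: inc=-0.297521, refl=-0.297521·-0.333333=0.0992; V=0.606061+-0.297521+0.099174=0.4077
k=5 load: inc=0.099174, refl=0.099174·-0.818182=-0.0811; V=0.308540+0.099174+-0.081142=0.3266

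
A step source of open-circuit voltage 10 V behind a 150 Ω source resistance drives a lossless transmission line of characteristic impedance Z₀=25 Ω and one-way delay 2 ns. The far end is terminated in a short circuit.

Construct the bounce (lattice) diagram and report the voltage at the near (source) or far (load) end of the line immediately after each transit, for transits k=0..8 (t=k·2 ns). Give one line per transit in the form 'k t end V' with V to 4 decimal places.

0 0 source 1.4286
1 2 load 0.0000
2 4 source -1.0204
3 6 load 0.0000
4 8 source 0.7289
5 10 load 0.0000
6 12 source -0.5206
7 14 load 0.0000
8 16 source 0.3719

Γ_L=-1.000000, Γ_S=0.714286; launch V₁=10·25/175=1.428571
k=0 src: V=1.4286
k=1 load: inc=1.428571, refl=1.428571·-1.000000=-1.4286; V=0.000000+1.428571+-1.428571=0.0000
k=2 src: inc=-1.428571, refl=-1.428571·0.714286=-1.0204; V=1.428571+-1.428571+-1.020408=-1.0204
k=3 load: inc=-1.020408, refl=-1.020408·-1.000000=1.0204; V=0.000000+-1.020408+1.020408=0.0000
k=4 src: inc=1.020408, refl=1.020408·0.714286=0.7289; V=-1.020408+1.020408+0.728863=0.7289
k=5 load: inc=0.728863, refl=0.728863·-1.000000=-0.7289; V=0.000000+0.728863+-0.728863=0.0000
k=6 src: inc=-0.728863, refl=-0.728863·0.714286=-0.5206; V=0.728863+-0.728863+-0.520616=-0.5206
k=7 load: inc=-0.520616, refl=-0.520616·-1.000000=0.5206; V=0.000000+-0.520616+0.520616=0.0000
k=8 src: inc=0.520616, refl=0.520616·0.714286=0.3719; V=-0.520616+0.520616+0.371869=0.3719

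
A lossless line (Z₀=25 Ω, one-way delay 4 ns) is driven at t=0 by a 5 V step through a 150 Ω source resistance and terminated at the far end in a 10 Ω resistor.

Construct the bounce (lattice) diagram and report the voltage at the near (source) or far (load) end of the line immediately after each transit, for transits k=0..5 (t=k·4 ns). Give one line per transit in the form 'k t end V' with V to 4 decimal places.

Γ_L=-0.428571, Γ_S=0.714286; launch V₁=5·25/175=0.714286
k=0 src: V=0.7143
k=1 load: inc=0.714286, refl=0.714286·-0.428571=-0.3061; V=0.000000+0.714286+-0.306122=0.4082
k=2 src: inc=-0.306122, refl=-0.306122·0.714286=-0.2187; V=0.714286+-0.306122+-0.218659=0.1895
k=3 load: inc=-0.218659, refl=-0.218659·-0.428571=0.0937; V=0.408163+-0.218659+0.093711=0.2832
k=4 src: inc=0.093711, refl=0.093711·0.714286=0.0669; V=0.189504+0.093711+0.066936=0.3502
k=5 load: inc=0.066936, refl=0.066936·-0.428571=-0.0287; V=0.283215+0.066936+-0.028687=0.3215

0 0 source 0.7143
1 4 load 0.4082
2 8 source 0.1895
3 12 load 0.2832
4 16 source 0.3502
5 20 load 0.3215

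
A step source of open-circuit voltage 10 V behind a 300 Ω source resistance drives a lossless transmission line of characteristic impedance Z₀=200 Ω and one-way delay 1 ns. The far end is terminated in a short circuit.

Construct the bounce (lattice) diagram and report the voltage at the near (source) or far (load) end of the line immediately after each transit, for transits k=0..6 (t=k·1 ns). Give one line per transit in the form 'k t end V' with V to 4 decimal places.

Γ_L=-1.000000, Γ_S=0.200000; launch V₁=10·200/500=4.000000
k=0 src: V=4.0000
k=1 load: inc=4.000000, refl=4.000000·-1.000000=-4.0000; V=0.000000+4.000000+-4.000000=0.0000
k=2 src: inc=-4.000000, refl=-4.000000·0.200000=-0.8000; V=4.000000+-4.000000+-0.800000=-0.8000
k=3 load: inc=-0.800000, refl=-0.800000·-1.000000=0.8000; V=0.000000+-0.800000+0.800000=0.0000
k=4 src: inc=0.800000, refl=0.800000·0.200000=0.1600; V=-0.800000+0.800000+0.160000=0.1600
k=5 load: inc=0.160000, refl=0.160000·-1.000000=-0.1600; V=0.000000+0.160000+-0.160000=0.0000
k=6 src: inc=-0.160000, refl=-0.160000·0.200000=-0.0320; V=0.160000+-0.160000+-0.032000=-0.0320

0 0 source 4.0000
1 1 load 0.0000
2 2 source -0.8000
3 3 load 0.0000
4 4 source 0.1600
5 5 load 0.0000
6 6 source -0.0320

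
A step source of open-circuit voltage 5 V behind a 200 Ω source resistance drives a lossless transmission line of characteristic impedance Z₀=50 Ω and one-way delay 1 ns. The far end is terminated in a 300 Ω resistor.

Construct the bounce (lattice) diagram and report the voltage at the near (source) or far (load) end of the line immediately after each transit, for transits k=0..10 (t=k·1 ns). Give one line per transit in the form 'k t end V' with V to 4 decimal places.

0 0 source 1.0000
1 1 load 1.7143
2 2 source 2.1429
3 3 load 2.4490
4 4 source 2.6327
5 5 load 2.7638
6 6 source 2.8426
7 7 load 2.8988
8 8 source 2.9325
9 9 load 2.9566
10 10 source 2.9711

Γ_L=0.714286, Γ_S=0.600000; launch V₁=5·50/250=1.000000
k=0 src: V=1.0000
k=1 load: inc=1.000000, refl=1.000000·0.714286=0.7143; V=0.000000+1.000000+0.714286=1.7143
k=2 src: inc=0.714286, refl=0.714286·0.600000=0.4286; V=1.000000+0.714286+0.428571=2.1429
k=3 load: inc=0.428571, refl=0.428571·0.714286=0.3061; V=1.714286+0.428571+0.306122=2.4490
k=4 src: inc=0.306122, refl=0.306122·0.600000=0.1837; V=2.142857+0.306122+0.183673=2.6327
k=5 load: inc=0.183673, refl=0.183673·0.714286=0.1312; V=2.448980+0.183673+0.131195=2.7638
k=6 src: inc=0.131195, refl=0.131195·0.600000=0.0787; V=2.632653+0.131195+0.078717=2.8426
k=7 load: inc=0.078717, refl=0.078717·0.714286=0.0562; V=2.763848+0.078717+0.056227=2.8988
k=8 src: inc=0.056227, refl=0.056227·0.600000=0.0337; V=2.842566+0.056227+0.033736=2.9325
k=9 load: inc=0.033736, refl=0.033736·0.714286=0.0241; V=2.898792+0.033736+0.024097=2.9566
k=10 src: inc=0.024097, refl=0.024097·0.600000=0.0145; V=2.932528+0.024097+0.014458=2.9711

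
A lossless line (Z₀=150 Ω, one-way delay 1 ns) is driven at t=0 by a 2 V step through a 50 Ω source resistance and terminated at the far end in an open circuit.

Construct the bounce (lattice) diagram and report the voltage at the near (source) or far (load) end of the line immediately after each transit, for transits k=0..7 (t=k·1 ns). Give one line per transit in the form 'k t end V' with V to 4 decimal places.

0 0 source 1.5000
1 1 load 3.0000
2 2 source 2.2500
3 3 load 1.5000
4 4 source 1.8750
5 5 load 2.2500
6 6 source 2.0625
7 7 load 1.8750

Γ_L=1.000000, Γ_S=-0.500000; launch V₁=2·150/200=1.500000
k=0 src: V=1.5000
k=1 load: inc=1.500000, refl=1.500000·1.000000=1.5000; V=0.000000+1.500000+1.500000=3.0000
k=2 src: inc=1.500000, refl=1.500000·-0.500000=-0.7500; V=1.500000+1.500000+-0.750000=2.2500
k=3 load: inc=-0.750000, refl=-0.750000·1.000000=-0.7500; V=3.000000+-0.750000+-0.750000=1.5000
k=4 src: inc=-0.750000, refl=-0.750000·-0.500000=0.3750; V=2.250000+-0.750000+0.375000=1.8750
k=5 load: inc=0.375000, refl=0.375000·1.000000=0.3750; V=1.500000+0.375000+0.375000=2.2500
k=6 src: inc=0.375000, refl=0.375000·-0.500000=-0.1875; V=1.875000+0.375000+-0.187500=2.0625
k=7 load: inc=-0.187500, refl=-0.187500·1.000000=-0.1875; V=2.250000+-0.187500+-0.187500=1.8750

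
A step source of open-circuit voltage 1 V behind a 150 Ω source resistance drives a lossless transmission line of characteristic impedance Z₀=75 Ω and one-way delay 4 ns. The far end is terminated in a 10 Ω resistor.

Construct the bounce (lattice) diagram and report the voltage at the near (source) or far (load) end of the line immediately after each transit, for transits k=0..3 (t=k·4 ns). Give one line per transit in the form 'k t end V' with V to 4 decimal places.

0 0 source 0.3333
1 4 load 0.0784
2 8 source -0.0065
3 12 load 0.0584

Γ_L=-0.764706, Γ_S=0.333333; launch V₁=1·75/225=0.333333
k=0 src: V=0.3333
k=1 load: inc=0.333333, refl=0.333333·-0.764706=-0.2549; V=0.000000+0.333333+-0.254902=0.0784
k=2 src: inc=-0.254902, refl=-0.254902·0.333333=-0.0850; V=0.333333+-0.254902+-0.084967=-0.0065
k=3 load: inc=-0.084967, refl=-0.084967·-0.764706=0.0650; V=0.078431+-0.084967+0.064975=0.0584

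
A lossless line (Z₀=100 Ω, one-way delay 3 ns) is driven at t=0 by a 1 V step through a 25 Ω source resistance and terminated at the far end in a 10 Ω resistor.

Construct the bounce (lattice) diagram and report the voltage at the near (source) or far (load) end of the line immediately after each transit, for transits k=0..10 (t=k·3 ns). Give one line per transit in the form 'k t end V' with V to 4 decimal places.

Γ_L=-0.818182, Γ_S=-0.600000; launch V₁=1·100/125=0.800000
k=0 src: V=0.8000
k=1 load: inc=0.800000, refl=0.800000·-0.818182=-0.6545; V=0.000000+0.800000+-0.654545=0.1455
k=2 src: inc=-0.654545, refl=-0.654545·-0.600000=0.3927; V=0.800000+-0.654545+0.392727=0.5382
k=3 load: inc=0.392727, refl=0.392727·-0.818182=-0.3213; V=0.145455+0.392727+-0.321322=0.2169
k=4 src: inc=-0.321322, refl=-0.321322·-0.600000=0.1928; V=0.538182+-0.321322+0.192793=0.4097
k=5 load: inc=0.192793, refl=0.192793·-0.818182=-0.1577; V=0.216860+0.192793+-0.157740=0.2519
k=6 src: inc=-0.157740, refl=-0.157740·-0.600000=0.0946; V=0.409653+-0.157740+0.094644=0.3466
k=7 load: inc=0.094644, refl=0.094644·-0.818182=-0.0774; V=0.251913+0.094644+-0.077436=0.2691
k=8 src: inc=-0.077436, refl=-0.077436·-0.600000=0.0465; V=0.346557+-0.077436+0.046462=0.3156
k=9 load: inc=0.046462, refl=0.046462·-0.818182=-0.0380; V=0.269121+0.046462+-0.038014=0.2776
k=10 src: inc=-0.038014, refl=-0.038014·-0.600000=0.0228; V=0.315582+-0.038014+0.022808=0.3004

0 0 source 0.8000
1 3 load 0.1455
2 6 source 0.5382
3 9 load 0.2169
4 12 source 0.4097
5 15 load 0.2519
6 18 source 0.3466
7 21 load 0.2691
8 24 source 0.3156
9 27 load 0.2776
10 30 source 0.3004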